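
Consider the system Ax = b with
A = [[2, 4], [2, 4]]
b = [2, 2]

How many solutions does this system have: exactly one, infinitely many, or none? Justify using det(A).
Infinitely many solutions

det(A) = (2)*(4) - (4)*(2) = 0, so A is singular (column 2 is 2 times column 1).
b = [2, 2] = 1 * column 1 of A, so b lies in the column space of A.
A singular matrix whose right-hand side is in its column space gives a 1-parameter family of solutions — infinitely many.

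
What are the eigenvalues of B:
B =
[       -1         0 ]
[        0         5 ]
λ = -1, 5

Solve det(B - λI) = 0. For a 2×2 matrix the characteristic equation is λ² - (trace)λ + det = 0.
trace(B) = a + d = -1 + 5 = 4.
det(B) = a*d - b*c = (-1)*(5) - (0)*(0) = -5 - 0 = -5.
Characteristic equation: λ² - (4)λ + (-5) = 0.
Discriminant = (4)² - 4*(-5) = 16 + 20 = 36.
λ = (4 ± √36) / 2 = (4 ± 6) / 2 = -1, 5.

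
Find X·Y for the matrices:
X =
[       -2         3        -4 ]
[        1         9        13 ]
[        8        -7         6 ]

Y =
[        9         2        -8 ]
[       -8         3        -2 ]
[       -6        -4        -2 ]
XY =
[      -18        21        18 ]
[     -141       -23       -52 ]
[       92       -29       -62 ]

Matrix multiplication: (XY)[i][j] = sum over k of X[i][k] * Y[k][j].
  (XY)[0][0] = (-2)*(9) + (3)*(-8) + (-4)*(-6) = -18
  (XY)[0][1] = (-2)*(2) + (3)*(3) + (-4)*(-4) = 21
  (XY)[0][2] = (-2)*(-8) + (3)*(-2) + (-4)*(-2) = 18
  (XY)[1][0] = (1)*(9) + (9)*(-8) + (13)*(-6) = -141
  (XY)[1][1] = (1)*(2) + (9)*(3) + (13)*(-4) = -23
  (XY)[1][2] = (1)*(-8) + (9)*(-2) + (13)*(-2) = -52
  (XY)[2][0] = (8)*(9) + (-7)*(-8) + (6)*(-6) = 92
  (XY)[2][1] = (8)*(2) + (-7)*(3) + (6)*(-4) = -29
  (XY)[2][2] = (8)*(-8) + (-7)*(-2) + (6)*(-2) = -62
XY =
[      -18        21        18 ]
[     -141       -23       -52 ]
[       92       -29       -62 ]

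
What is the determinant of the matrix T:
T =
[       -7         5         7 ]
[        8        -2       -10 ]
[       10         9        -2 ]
det(T) = -434

Expand along row 0 (cofactor expansion): det(T) = a*(e*i - f*h) - b*(d*i - f*g) + c*(d*h - e*g), where the 3×3 is [[a, b, c], [d, e, f], [g, h, i]].
Minor M_00 = (-2)*(-2) - (-10)*(9) = 4 + 90 = 94.
Minor M_01 = (8)*(-2) - (-10)*(10) = -16 + 100 = 84.
Minor M_02 = (8)*(9) - (-2)*(10) = 72 + 20 = 92.
det(T) = (-7)*(94) - (5)*(84) + (7)*(92) = -658 - 420 + 644 = -434.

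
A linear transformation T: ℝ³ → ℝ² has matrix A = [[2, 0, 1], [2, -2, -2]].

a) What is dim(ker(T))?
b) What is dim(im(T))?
dim(ker) = 1, dim(im) = 2

The two rows are not scalar multiples of one another (no single k satisfies row 2 = k × row 1), so they are linearly independent.
Thus rank(A) = 2.
dim(im(T)) = rank(A) = 2.
By the rank-nullity theorem applied to T: ℝ³ → ℝ², rank(A) + nullity(A) = 3 (the domain dimension), so dim(ker(T)) = 3 - 2 = 1.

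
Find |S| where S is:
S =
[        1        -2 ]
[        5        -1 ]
det(S) = 9

For a 2×2 matrix [[a, b], [c, d]], det = a*d - b*c.
det(S) = (1)*(-1) - (-2)*(5) = -1 + 10 = 9.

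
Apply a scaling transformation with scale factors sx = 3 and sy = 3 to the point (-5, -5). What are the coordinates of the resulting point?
(-15, -15)

Scaling matrix:
[[3, 0], [0, 3]]
Result: (-5 × 3, -5 × 3) = (-15, -15)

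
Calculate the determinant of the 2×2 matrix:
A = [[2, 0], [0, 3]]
6

For A = [[a, b], [c, d]], det(A) = a*d - b*c.
det(A) = (2)*(3) - (0)*(0) = 6 - 0 = 6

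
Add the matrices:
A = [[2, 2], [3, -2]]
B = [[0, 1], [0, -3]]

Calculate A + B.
[[2, 3], [3, -5]]

Add corresponding elements:
(2)+(0)=2
(2)+(1)=3
(3)+(0)=3
(-2)+(-3)=-5
A + B = [[2, 3], [3, -5]]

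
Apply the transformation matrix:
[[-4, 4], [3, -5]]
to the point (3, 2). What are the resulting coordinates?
(-4, -1)

Matrix multiplication:
[[-4, 4], [3, -5]] × [3, 2]ᵀ
= [-4×3 + 4×2, 3×3 + -5×2]ᵀ
= [-4.0000, -1.0000]ᵀ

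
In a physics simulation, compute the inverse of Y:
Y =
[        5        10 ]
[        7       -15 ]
det(Y) = -145
Y⁻¹ =
[     3/29      2/29 ]
[    7/145     -1/29 ]

For a 2×2 matrix Y = [[a, b], [c, d]] with det(Y) ≠ 0, Y⁻¹ = (1/det(Y)) * [[d, -b], [-c, a]].
det(Y) = (5)*(-15) - (10)*(7) = -75 - 70 = -145.
Y⁻¹ = (1/-145) * [[-15, -10], [-7, 5]].
Dividing each entry by -145 and reducing:
Y⁻¹ =
[     3/29      2/29 ]
[    7/145     -1/29 ]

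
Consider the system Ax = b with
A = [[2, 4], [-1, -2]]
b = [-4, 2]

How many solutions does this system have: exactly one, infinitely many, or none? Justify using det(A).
Infinitely many solutions

det(A) = (2)*(-2) - (4)*(-1) = 0, so A is singular (column 2 is 2 times column 1).
b = [-4, 2] = -2 * column 1 of A, so b lies in the column space of A.
A singular matrix whose right-hand side is in its column space gives a 1-parameter family of solutions — infinitely many.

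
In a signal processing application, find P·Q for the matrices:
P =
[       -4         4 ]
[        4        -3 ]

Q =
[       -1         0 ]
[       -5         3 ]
PQ =
[      -16        12 ]
[       11        -9 ]

Matrix multiplication: (PQ)[i][j] = sum over k of P[i][k] * Q[k][j].
  (PQ)[0][0] = (-4)*(-1) + (4)*(-5) = -16
  (PQ)[0][1] = (-4)*(0) + (4)*(3) = 12
  (PQ)[1][0] = (4)*(-1) + (-3)*(-5) = 11
  (PQ)[1][1] = (4)*(0) + (-3)*(3) = -9
PQ =
[      -16        12 ]
[       11        -9 ]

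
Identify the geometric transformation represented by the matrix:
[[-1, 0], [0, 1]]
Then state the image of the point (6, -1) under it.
reflection across the y-axis; image of (6, -1) is (-6, -1)

This is a symmetric orthogonal matrix with determinant -1, which characterizes a reflection in ℝ².
The matrix [[-1, 0], [0, 1]] represents: reflection across the y-axis.
Applying it to (6, -1): [-1·6 + 0·-1, 0·6 + 1·-1] = (-6, -1).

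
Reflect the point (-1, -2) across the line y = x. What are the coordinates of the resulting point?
(-2, -1)

Reflection across line y = x: (-1, -2) → (-2, -1)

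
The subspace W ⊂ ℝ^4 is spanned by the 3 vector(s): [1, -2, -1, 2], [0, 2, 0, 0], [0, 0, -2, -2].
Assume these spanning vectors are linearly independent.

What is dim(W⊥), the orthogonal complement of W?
dim(W⊥) = 1

For any subspace W of ℝ^n, dim(W) + dim(W⊥) = n (the whole-space dimension).
Here the given 3 vectors are linearly independent, so dim(W) = 3.
Thus dim(W⊥) = n - dim(W) = 4 - 3 = 1.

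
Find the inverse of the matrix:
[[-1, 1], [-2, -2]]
[[-1/2, -1/4], [1/2, -1/4]]

For [[a,b],[c,d]], inverse = (1/det)·[[d,-b],[-c,a]]
det = -1·-2 - 1·-2 = 4
Inverse = (1/4)·[[-2, -1], [2, -1]]
        = [[-1/2, -1/4], [1/2, -1/4]]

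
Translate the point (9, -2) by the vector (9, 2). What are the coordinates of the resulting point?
(18, 0)

Translation by (9, 2):
x' = 9 + 9 = 18
y' = -2 + 2 = 0
Homogeneous matrix: [[1, 0, 9], [0, 1, 2], [0, 0, 1]]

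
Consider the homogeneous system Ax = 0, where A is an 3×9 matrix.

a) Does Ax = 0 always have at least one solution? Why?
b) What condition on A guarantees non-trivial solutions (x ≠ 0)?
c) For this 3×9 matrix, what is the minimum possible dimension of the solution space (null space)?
a) Yes, x = 0 is always a solution. b) When A has linearly dependent columns (rank < n). c) Minimum nullity = 6.

a) x = 0 satisfies A·0 = 0, so the zero vector is always a solution.
b) Non-trivial solutions exist iff the columns of A are linearly dependent, equivalently rank(A) < n (the number of columns).
c) By rank-nullity, rank(A) + nullity(A) = n = 9. Since A has only 3 rows, rank(A) ≤ 3, so nullity(A) ≥ 9 - 3 = 6.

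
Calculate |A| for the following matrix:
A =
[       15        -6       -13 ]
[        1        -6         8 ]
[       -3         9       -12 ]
det(A) = 189

Expand along row 0 (cofactor expansion): det(A) = a*(e*i - f*h) - b*(d*i - f*g) + c*(d*h - e*g), where the 3×3 is [[a, b, c], [d, e, f], [g, h, i]].
Minor M_00 = (-6)*(-12) - (8)*(9) = 72 - 72 = 0.
Minor M_01 = (1)*(-12) - (8)*(-3) = -12 + 24 = 12.
Minor M_02 = (1)*(9) - (-6)*(-3) = 9 - 18 = -9.
det(A) = (15)*(0) - (-6)*(12) + (-13)*(-9) = 0 + 72 + 117 = 189.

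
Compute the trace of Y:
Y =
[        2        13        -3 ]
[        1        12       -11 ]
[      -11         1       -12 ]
tr(Y) = 2 + 12 - 12 = 2

The trace of a square matrix is the sum of its diagonal entries.
Diagonal entries of Y: Y[0][0] = 2, Y[1][1] = 12, Y[2][2] = -12.
tr(Y) = 2 + 12 - 12 = 2.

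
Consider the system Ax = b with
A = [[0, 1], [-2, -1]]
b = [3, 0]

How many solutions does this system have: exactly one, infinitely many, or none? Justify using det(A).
Exactly one solution

Compute det(A) = (0)*(-1) - (1)*(-2) = 2.
Because det(A) ≠ 0, A is invertible and Ax = b has a unique solution for every b (here x = A⁻¹ b).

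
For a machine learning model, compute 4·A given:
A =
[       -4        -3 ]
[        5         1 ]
4A =
[      -16       -12 ]
[       20         4 ]

Scalar multiplication is elementwise: (4A)[i][j] = 4 * A[i][j].
  (4A)[0][0] = 4 * (-4) = -16
  (4A)[0][1] = 4 * (-3) = -12
  (4A)[1][0] = 4 * (5) = 20
  (4A)[1][1] = 4 * (1) = 4
4A =
[      -16       -12 ]
[       20         4 ]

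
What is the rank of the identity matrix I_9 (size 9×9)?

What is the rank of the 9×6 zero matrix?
rank(I_9) = 9, rank(0) = 0

The identity I_9 has 9 columns that are the standard basis vectors e_1, …, e_9. These are linearly independent, so all 9 columns are pivots and rank(I_9) = 9.
The 9×6 zero matrix has every entry zero, so every row is the zero row and there are no pivots; rank(0) = 0.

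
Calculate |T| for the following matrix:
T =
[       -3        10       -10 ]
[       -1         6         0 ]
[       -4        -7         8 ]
det(T) = -374

Expand along row 0 (cofactor expansion): det(T) = a*(e*i - f*h) - b*(d*i - f*g) + c*(d*h - e*g), where the 3×3 is [[a, b, c], [d, e, f], [g, h, i]].
Minor M_00 = (6)*(8) - (0)*(-7) = 48 - 0 = 48.
Minor M_01 = (-1)*(8) - (0)*(-4) = -8 - 0 = -8.
Minor M_02 = (-1)*(-7) - (6)*(-4) = 7 + 24 = 31.
det(T) = (-3)*(48) - (10)*(-8) + (-10)*(31) = -144 + 80 - 310 = -374.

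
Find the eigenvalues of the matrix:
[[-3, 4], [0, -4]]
λ = -4 and λ = -3

Characteristic equation: det(A - λI) = 0
λ² - (trace)λ + (det) = 0
λ² - (-7)λ + (12) = 0
λ² + 7λ + 12 = 0
Solving: λ = -4, -3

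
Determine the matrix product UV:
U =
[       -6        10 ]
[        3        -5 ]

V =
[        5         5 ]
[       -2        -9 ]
UV =
[      -50      -120 ]
[       25        60 ]

Matrix multiplication: (UV)[i][j] = sum over k of U[i][k] * V[k][j].
  (UV)[0][0] = (-6)*(5) + (10)*(-2) = -50
  (UV)[0][1] = (-6)*(5) + (10)*(-9) = -120
  (UV)[1][0] = (3)*(5) + (-5)*(-2) = 25
  (UV)[1][1] = (3)*(5) + (-5)*(-9) = 60
UV =
[      -50      -120 ]
[       25        60 ]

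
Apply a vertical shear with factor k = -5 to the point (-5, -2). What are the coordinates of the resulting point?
(-5, 23)

Shear matrix for vertical shear with factor k = -5:
[[1, 0], [-5, 1]]
Result: (-5, -2) → (-5, 23)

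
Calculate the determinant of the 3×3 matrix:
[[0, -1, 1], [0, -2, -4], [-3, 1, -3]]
-18

Expansion along first row:
det = 0·det([[-2,-4],[1,-3]]) - -1·det([[0,-4],[-3,-3]]) + 1·det([[0,-2],[-3,1]])
    = 0·(-2·-3 - -4·1) - -1·(0·-3 - -4·-3) + 1·(0·1 - -2·-3)
    = 0·10 - -1·-12 + 1·-6
    = 0 + -12 + -6 = -18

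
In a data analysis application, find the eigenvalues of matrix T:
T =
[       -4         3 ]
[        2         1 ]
λ = -5, 2

Solve det(T - λI) = 0. For a 2×2 matrix the characteristic equation is λ² - (trace)λ + det = 0.
trace(T) = a + d = -4 + 1 = -3.
det(T) = a*d - b*c = (-4)*(1) - (3)*(2) = -4 - 6 = -10.
Characteristic equation: λ² - (-3)λ + (-10) = 0.
Discriminant = (-3)² - 4*(-10) = 9 + 40 = 49.
λ = (-3 ± √49) / 2 = (-3 ± 7) / 2 = -5, 2.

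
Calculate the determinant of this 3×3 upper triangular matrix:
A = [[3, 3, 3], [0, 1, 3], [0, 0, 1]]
3

The determinant of a triangular matrix is the product of its diagonal entries (the off-diagonal entries above the diagonal do not affect it).
det(A) = (3) * (1) * (1) = 3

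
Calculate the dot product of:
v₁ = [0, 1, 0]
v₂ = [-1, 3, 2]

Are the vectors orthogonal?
3, No

The dot product is the sum of products of corresponding components.
v₁·v₂ = (0)*(-1) + (1)*(3) + (0)*(2) = 0 + 3 + 0 = 3.
Two vectors are orthogonal iff their dot product is 0; here the dot product is 3, so the vectors are not orthogonal.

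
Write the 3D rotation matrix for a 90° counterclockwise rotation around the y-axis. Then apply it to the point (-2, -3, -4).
R = [[0, 0, 1], [0, 1, 0], [-1, 0, 0]]; R·(-2, -3, -4) = (-4, -3, 2)

Rotation matrix for 90° around y-axis:
cos(90°) = 0, sin(90°) = 1
R = [[0, 0, 1], [0, 1, 0], [-1, 0, 0]]
Apply to (-2, -3, -4): R·[-2, -3, -4]ᵀ = (-4, -3, 2)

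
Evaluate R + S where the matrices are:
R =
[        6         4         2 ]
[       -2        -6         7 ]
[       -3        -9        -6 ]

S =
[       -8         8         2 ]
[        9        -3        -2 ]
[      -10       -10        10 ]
R + S =
[       -2        12         4 ]
[        7        -9         5 ]
[      -13       -19         4 ]

Matrix addition is elementwise: (R+S)[i][j] = R[i][j] + S[i][j].
  (R+S)[0][0] = (6) + (-8) = -2
  (R+S)[0][1] = (4) + (8) = 12
  (R+S)[0][2] = (2) + (2) = 4
  (R+S)[1][0] = (-2) + (9) = 7
  (R+S)[1][1] = (-6) + (-3) = -9
  (R+S)[1][2] = (7) + (-2) = 5
  (R+S)[2][0] = (-3) + (-10) = -13
  (R+S)[2][1] = (-9) + (-10) = -19
  (R+S)[2][2] = (-6) + (10) = 4
R + S =
[       -2        12         4 ]
[        7        -9         5 ]
[      -13       -19         4 ]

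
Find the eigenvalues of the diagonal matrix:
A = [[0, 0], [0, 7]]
λ₁ = 0, λ₂ = 7

The characteristic polynomial of A is det(A - λI) = (0 - λ)(7 - λ) = 0.
The roots are λ = 0 and λ = 7, so the eigenvalues are the diagonal entries.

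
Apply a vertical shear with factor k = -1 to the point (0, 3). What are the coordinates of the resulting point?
(0, 3)

Shear matrix for vertical shear with factor k = -1:
[[1, 0], [-1, 1]]
Result: (0, 3) → (0, 3)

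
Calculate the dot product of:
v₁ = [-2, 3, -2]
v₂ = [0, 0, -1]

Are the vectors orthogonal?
2, No

The dot product is the sum of products of corresponding components.
v₁·v₂ = (-2)*(0) + (3)*(0) + (-2)*(-1) = 0 + 0 + 2 = 2.
Two vectors are orthogonal iff their dot product is 0; here the dot product is 2, so the vectors are not orthogonal.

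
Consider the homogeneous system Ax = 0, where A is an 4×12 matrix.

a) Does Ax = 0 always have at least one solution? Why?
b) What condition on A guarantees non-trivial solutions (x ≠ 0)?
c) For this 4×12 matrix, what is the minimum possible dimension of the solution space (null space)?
a) Yes, x = 0 is always a solution. b) When A has linearly dependent columns (rank < n). c) Minimum nullity = 8.

a) x = 0 satisfies A·0 = 0, so the zero vector is always a solution.
b) Non-trivial solutions exist iff the columns of A are linearly dependent, equivalently rank(A) < n (the number of columns).
c) By rank-nullity, rank(A) + nullity(A) = n = 12. Since A has only 4 rows, rank(A) ≤ 4, so nullity(A) ≥ 12 - 4 = 8.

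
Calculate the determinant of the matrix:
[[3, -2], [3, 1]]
9

For a 2×2 matrix [[a, b], [c, d]], det = ad - bc
det = (3)(1) - (-2)(3) = 3 - -6 = 9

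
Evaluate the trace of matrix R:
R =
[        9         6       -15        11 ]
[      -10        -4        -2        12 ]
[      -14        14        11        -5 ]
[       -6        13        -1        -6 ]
tr(R) = 9 - 4 + 11 - 6 = 10

The trace of a square matrix is the sum of its diagonal entries.
Diagonal entries of R: R[0][0] = 9, R[1][1] = -4, R[2][2] = 11, R[3][3] = -6.
tr(R) = 9 - 4 + 11 - 6 = 10.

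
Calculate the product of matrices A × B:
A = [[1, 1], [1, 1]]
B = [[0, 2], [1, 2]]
[[1, 4], [1, 4]]

Matrix multiplication:
C[0][0] = 1×0 + 1×1 = 1
C[0][1] = 1×2 + 1×2 = 4
C[1][0] = 1×0 + 1×1 = 1
C[1][1] = 1×2 + 1×2 = 4
Result: [[1, 4], [1, 4]]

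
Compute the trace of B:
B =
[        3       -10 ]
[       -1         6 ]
tr(B) = 3 + 6 = 9

The trace of a square matrix is the sum of its diagonal entries.
Diagonal entries of B: B[0][0] = 3, B[1][1] = 6.
tr(B) = 3 + 6 = 9.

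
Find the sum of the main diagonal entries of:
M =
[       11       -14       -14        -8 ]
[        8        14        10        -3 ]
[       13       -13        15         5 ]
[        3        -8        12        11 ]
tr(M) = 11 + 14 + 15 + 11 = 51

The trace of a square matrix is the sum of its diagonal entries.
Diagonal entries of M: M[0][0] = 11, M[1][1] = 14, M[2][2] = 15, M[3][3] = 11.
tr(M) = 11 + 14 + 15 + 11 = 51.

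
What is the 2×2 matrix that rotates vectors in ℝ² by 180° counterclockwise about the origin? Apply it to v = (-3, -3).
R = [[-1, 0], [0, -1]]; R·v = (3, 3)

A counterclockwise rotation by angle θ in ℝ² has matrix R(θ) = [[cos θ, -sin θ], [sin θ, cos θ]].
For θ = 180°: cos θ = -1, sin θ = 0.
R(180°) = [[-1, 0], [0, -1]].
R·v = [-1·-3 + (0)·-3, 0·-3 + -1·-3] = (3, 3).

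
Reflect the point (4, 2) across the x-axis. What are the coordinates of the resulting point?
(4, -2)

Reflection across x-axis: (4, 2) → (4, -2)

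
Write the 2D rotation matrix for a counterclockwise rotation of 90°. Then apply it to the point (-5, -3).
R = [[0, -1], [1, 0]]; R·(-5, -3) = (3, -5)

Rotation matrix formula: R(θ) = [[cos θ, -sin θ], [sin θ, cos θ]]
For θ = 90°:
cos(90°) = 0
sin(90°) = 1
R = [[0, -1], [1, 0]]
Apply to (-5, -3): [0·-5 + (-1)·-3, 1·-5 + 0·-3] = (3, -5)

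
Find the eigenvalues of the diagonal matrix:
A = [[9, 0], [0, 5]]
λ₁ = 9, λ₂ = 5

The characteristic polynomial of A is det(A - λI) = (9 - λ)(5 - λ) = 0.
The roots are λ = 9 and λ = 5, so the eigenvalues are the diagonal entries.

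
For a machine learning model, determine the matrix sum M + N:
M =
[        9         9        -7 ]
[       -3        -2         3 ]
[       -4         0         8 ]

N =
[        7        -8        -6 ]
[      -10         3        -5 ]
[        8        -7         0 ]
M + N =
[       16         1       -13 ]
[      -13         1        -2 ]
[        4        -7         8 ]

Matrix addition is elementwise: (M+N)[i][j] = M[i][j] + N[i][j].
  (M+N)[0][0] = (9) + (7) = 16
  (M+N)[0][1] = (9) + (-8) = 1
  (M+N)[0][2] = (-7) + (-6) = -13
  (M+N)[1][0] = (-3) + (-10) = -13
  (M+N)[1][1] = (-2) + (3) = 1
  (M+N)[1][2] = (3) + (-5) = -2
  (M+N)[2][0] = (-4) + (8) = 4
  (M+N)[2][1] = (0) + (-7) = -7
  (M+N)[2][2] = (8) + (0) = 8
M + N =
[       16         1       -13 ]
[      -13         1        -2 ]
[        4        -7         8 ]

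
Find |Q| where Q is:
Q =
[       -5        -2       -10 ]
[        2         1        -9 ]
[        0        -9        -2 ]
det(Q) = 587

Expand along row 0 (cofactor expansion): det(Q) = a*(e*i - f*h) - b*(d*i - f*g) + c*(d*h - e*g), where the 3×3 is [[a, b, c], [d, e, f], [g, h, i]].
Minor M_00 = (1)*(-2) - (-9)*(-9) = -2 - 81 = -83.
Minor M_01 = (2)*(-2) - (-9)*(0) = -4 - 0 = -4.
Minor M_02 = (2)*(-9) - (1)*(0) = -18 - 0 = -18.
det(Q) = (-5)*(-83) - (-2)*(-4) + (-10)*(-18) = 415 - 8 + 180 = 587.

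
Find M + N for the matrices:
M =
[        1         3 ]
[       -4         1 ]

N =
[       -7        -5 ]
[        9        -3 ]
M + N =
[       -6        -2 ]
[        5        -2 ]

Matrix addition is elementwise: (M+N)[i][j] = M[i][j] + N[i][j].
  (M+N)[0][0] = (1) + (-7) = -6
  (M+N)[0][1] = (3) + (-5) = -2
  (M+N)[1][0] = (-4) + (9) = 5
  (M+N)[1][1] = (1) + (-3) = -2
M + N =
[       -6        -2 ]
[        5        -2 ]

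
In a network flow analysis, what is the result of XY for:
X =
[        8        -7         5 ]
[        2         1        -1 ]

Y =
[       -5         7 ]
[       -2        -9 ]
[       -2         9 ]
XY =
[      -36       164 ]
[      -10        -4 ]

Matrix multiplication: (XY)[i][j] = sum over k of X[i][k] * Y[k][j].
  (XY)[0][0] = (8)*(-5) + (-7)*(-2) + (5)*(-2) = -36
  (XY)[0][1] = (8)*(7) + (-7)*(-9) + (5)*(9) = 164
  (XY)[1][0] = (2)*(-5) + (1)*(-2) + (-1)*(-2) = -10
  (XY)[1][1] = (2)*(7) + (1)*(-9) + (-1)*(9) = -4
XY =
[      -36       164 ]
[      -10        -4 ]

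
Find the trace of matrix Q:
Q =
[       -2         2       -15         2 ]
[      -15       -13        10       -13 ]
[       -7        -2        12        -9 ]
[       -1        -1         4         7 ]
tr(Q) = -2 - 13 + 12 + 7 = 4

The trace of a square matrix is the sum of its diagonal entries.
Diagonal entries of Q: Q[0][0] = -2, Q[1][1] = -13, Q[2][2] = 12, Q[3][3] = 7.
tr(Q) = -2 - 13 + 12 + 7 = 4.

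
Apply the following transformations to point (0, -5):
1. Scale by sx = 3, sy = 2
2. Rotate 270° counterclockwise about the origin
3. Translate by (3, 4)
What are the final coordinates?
(-7, 4)

Step 1: Scale → (0, -10)
Step 2: Rotate 270° → (-10, 0)
Step 3: Translate → (-7, 4)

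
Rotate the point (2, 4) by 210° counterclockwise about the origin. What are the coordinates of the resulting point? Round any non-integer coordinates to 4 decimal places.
(0.2679, -4.4641)

Rotation matrix R(θ) = [[cos θ, -sin θ], [sin θ, cos θ]]; for θ = 210°:
R = [[-√3/2, 1/2], [-1/2, -√3/2]]
Result: R × [2, 4]ᵀ = [-√3/2·2 + (1/2)·4, -1/2·2 + (-√3/2)·4]ᵀ = (0.2679, -4.4641)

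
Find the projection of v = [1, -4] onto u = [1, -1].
[5/2, -5/2]

The projection of v onto u is proj_u(v) = ((v·u) / (u·u)) · u.
v·u = (1)*(1) + (-4)*(-1) = 5.
u·u = (1)*(1) + (-1)*(-1) = 2.
coefficient = 5 / 2 = 5/2.
proj_u(v) = 5/2 · [1, -1] = [5/2, -5/2].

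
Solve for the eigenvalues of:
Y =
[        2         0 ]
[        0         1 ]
λ = 1, 2

Solve det(Y - λI) = 0. For a 2×2 matrix the characteristic equation is λ² - (trace)λ + det = 0.
trace(Y) = a + d = 2 + 1 = 3.
det(Y) = a*d - b*c = (2)*(1) - (0)*(0) = 2 - 0 = 2.
Characteristic equation: λ² - (3)λ + (2) = 0.
Discriminant = (3)² - 4*(2) = 9 - 8 = 1.
λ = (3 ± √1) / 2 = (3 ± 1) / 2 = 1, 2.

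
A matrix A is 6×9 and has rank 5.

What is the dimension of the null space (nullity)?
4

The rank-nullity theorem for an m×n matrix states:
rank(A) + nullity(A) = n (the number of columns).
Here n = 9 and rank(A) = 5, so nullity(A) = 9 - 5 = 4.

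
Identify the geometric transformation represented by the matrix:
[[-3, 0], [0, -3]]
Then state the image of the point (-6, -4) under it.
uniform scaling by factor -3; image of (-6, -4) is (18, 12)

This is a diagonal matrix with equal entries -3, so it scales both axes by the same factor -3.
The matrix [[-3, 0], [0, -3]] represents: uniform scaling by factor -3.
Applying it to (-6, -4): [-3·-6 + 0·-4, 0·-6 + -3·-4] = (18, 12).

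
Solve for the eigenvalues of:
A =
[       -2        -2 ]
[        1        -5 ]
λ = -4, -3

Solve det(A - λI) = 0. For a 2×2 matrix the characteristic equation is λ² - (trace)λ + det = 0.
trace(A) = a + d = -2 - 5 = -7.
det(A) = a*d - b*c = (-2)*(-5) - (-2)*(1) = 10 + 2 = 12.
Characteristic equation: λ² - (-7)λ + (12) = 0.
Discriminant = (-7)² - 4*(12) = 49 - 48 = 1.
λ = (-7 ± √1) / 2 = (-7 ± 1) / 2 = -4, -3.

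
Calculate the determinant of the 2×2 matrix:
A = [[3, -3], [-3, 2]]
-3

For A = [[a, b], [c, d]], det(A) = a*d - b*c.
det(A) = (3)*(2) - (-3)*(-3) = 6 - 9 = -3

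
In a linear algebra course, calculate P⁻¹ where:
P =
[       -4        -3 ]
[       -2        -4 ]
det(P) = 10
P⁻¹ =
[     -2/5      3/10 ]
[      1/5      -2/5 ]

For a 2×2 matrix P = [[a, b], [c, d]] with det(P) ≠ 0, P⁻¹ = (1/det(P)) * [[d, -b], [-c, a]].
det(P) = (-4)*(-4) - (-3)*(-2) = 16 - 6 = 10.
P⁻¹ = (1/10) * [[-4, 3], [2, -4]].
Dividing each entry by 10 and reducing:
P⁻¹ =
[     -2/5      3/10 ]
[      1/5      -2/5 ]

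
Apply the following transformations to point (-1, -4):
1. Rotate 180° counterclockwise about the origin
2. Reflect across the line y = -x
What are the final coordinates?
(-4, -1)

Step 1: Rotate 180° → (1, 4)
Step 2: Reflect across the line y = -x → (-4, -1)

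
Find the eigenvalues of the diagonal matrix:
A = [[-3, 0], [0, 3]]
λ₁ = -3, λ₂ = 3

The characteristic polynomial of A is det(A - λI) = (-3 - λ)(3 - λ) = 0.
The roots are λ = -3 and λ = 3, so the eigenvalues are the diagonal entries.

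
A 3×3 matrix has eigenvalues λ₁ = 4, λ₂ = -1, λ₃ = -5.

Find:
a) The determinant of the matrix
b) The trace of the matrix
det = 20, trace = -2

Two standard eigenvalue identities:
- det(A) equals the product of the eigenvalues (counted with multiplicity).
- trace(A) equals the sum of the eigenvalues.
det(A) = (4)*(-1)*(-5) = 20.
trace(A) = 4 - 1 - 5 = -2.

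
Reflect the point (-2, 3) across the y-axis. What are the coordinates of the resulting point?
(2, 3)

Reflection across y-axis: (-2, 3) → (2, 3)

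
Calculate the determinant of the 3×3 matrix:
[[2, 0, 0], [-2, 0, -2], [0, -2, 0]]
-8

Expansion along first row:
det = 2·det([[0,-2],[-2,0]]) - 0·det([[-2,-2],[0,0]]) + 0·det([[-2,0],[0,-2]])
    = 2·(0·0 - -2·-2) - 0·(-2·0 - -2·0) + 0·(-2·-2 - 0·0)
    = 2·-4 - 0·0 + 0·4
    = -8 + 0 + 0 = -8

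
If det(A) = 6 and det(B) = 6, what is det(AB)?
36

Use the multiplicative property of determinants: det(AB) = det(A)*det(B).
det(AB) = (6)*(6) = 36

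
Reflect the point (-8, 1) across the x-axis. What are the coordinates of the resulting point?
(-8, -1)

Reflection across x-axis: (-8, 1) → (-8, -1)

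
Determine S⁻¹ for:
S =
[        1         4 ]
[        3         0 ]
det(S) = -12
S⁻¹ =
[        0       1/3 ]
[      1/4     -1/12 ]

For a 2×2 matrix S = [[a, b], [c, d]] with det(S) ≠ 0, S⁻¹ = (1/det(S)) * [[d, -b], [-c, a]].
det(S) = (1)*(0) - (4)*(3) = 0 - 12 = -12.
S⁻¹ = (1/-12) * [[0, -4], [-3, 1]].
Dividing each entry by -12 and reducing:
S⁻¹ =
[        0       1/3 ]
[      1/4     -1/12 ]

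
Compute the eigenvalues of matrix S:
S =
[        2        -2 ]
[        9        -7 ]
λ = -4, -1

Solve det(S - λI) = 0. For a 2×2 matrix the characteristic equation is λ² - (trace)λ + det = 0.
trace(S) = a + d = 2 - 7 = -5.
det(S) = a*d - b*c = (2)*(-7) - (-2)*(9) = -14 + 18 = 4.
Characteristic equation: λ² - (-5)λ + (4) = 0.
Discriminant = (-5)² - 4*(4) = 25 - 16 = 9.
λ = (-5 ± √9) / 2 = (-5 ± 3) / 2 = -4, -1.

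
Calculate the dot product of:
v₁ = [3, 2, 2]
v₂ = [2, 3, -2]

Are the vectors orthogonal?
8, No

The dot product is the sum of products of corresponding components.
v₁·v₂ = (3)*(2) + (2)*(3) + (2)*(-2) = 6 + 6 - 4 = 8.
Two vectors are orthogonal iff their dot product is 0; here the dot product is 8, so the vectors are not orthogonal.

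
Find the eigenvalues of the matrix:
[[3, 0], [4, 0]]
λ = 0 and λ = 3

Characteristic equation: det(A - λI) = 0
λ² - (trace)λ + (det) = 0
λ² - (3)λ + (0) = 0
λ² - 3λ + 0 = 0
Solving: λ = 0, 3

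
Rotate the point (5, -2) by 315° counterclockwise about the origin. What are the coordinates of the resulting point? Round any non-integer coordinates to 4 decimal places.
(2.1213, -4.9497)

Rotation matrix R(θ) = [[cos θ, -sin θ], [sin θ, cos θ]]; for θ = 315°:
R = [[√2/2, √2/2], [-√2/2, √2/2]]
Result: R × [5, -2]ᵀ = [√2/2·5 + (√2/2)·-2, -√2/2·5 + (√2/2)·-2]ᵀ = (2.1213, -4.9497)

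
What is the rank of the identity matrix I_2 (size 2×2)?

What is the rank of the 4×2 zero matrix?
rank(I_2) = 2, rank(0) = 0

The identity I_2 has 2 columns that are the standard basis vectors e_1, …, e_2. These are linearly independent, so all 2 columns are pivots and rank(I_2) = 2.
The 4×2 zero matrix has every entry zero, so every row is the zero row and there are no pivots; rank(0) = 0.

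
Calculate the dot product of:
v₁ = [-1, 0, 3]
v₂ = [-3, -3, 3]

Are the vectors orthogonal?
12, No

The dot product is the sum of products of corresponding components.
v₁·v₂ = (-1)*(-3) + (0)*(-3) + (3)*(3) = 3 + 0 + 9 = 12.
Two vectors are orthogonal iff their dot product is 0; here the dot product is 12, so the vectors are not orthogonal.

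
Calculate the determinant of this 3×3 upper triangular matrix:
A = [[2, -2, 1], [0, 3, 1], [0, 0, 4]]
24

The determinant of a triangular matrix is the product of its diagonal entries (the off-diagonal entries above the diagonal do not affect it).
det(A) = (2) * (3) * (4) = 24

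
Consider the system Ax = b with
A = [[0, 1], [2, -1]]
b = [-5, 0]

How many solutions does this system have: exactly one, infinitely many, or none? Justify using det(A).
Exactly one solution

Compute det(A) = (0)*(-1) - (1)*(2) = -2.
Because det(A) ≠ 0, A is invertible and Ax = b has a unique solution for every b (here x = A⁻¹ b).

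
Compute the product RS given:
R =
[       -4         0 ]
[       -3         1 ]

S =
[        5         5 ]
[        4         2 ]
RS =
[      -20       -20 ]
[      -11       -13 ]

Matrix multiplication: (RS)[i][j] = sum over k of R[i][k] * S[k][j].
  (RS)[0][0] = (-4)*(5) + (0)*(4) = -20
  (RS)[0][1] = (-4)*(5) + (0)*(2) = -20
  (RS)[1][0] = (-3)*(5) + (1)*(4) = -11
  (RS)[1][1] = (-3)*(5) + (1)*(2) = -13
RS =
[      -20       -20 ]
[      -11       -13 ]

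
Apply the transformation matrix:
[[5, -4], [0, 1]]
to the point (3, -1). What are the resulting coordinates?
(19, -1)

Matrix multiplication:
[[5, -4], [0, 1]] × [3, -1]ᵀ
= [5×3 + -4×-1, 0×3 + 1×-1]ᵀ
= [19.0000, -1.0000]ᵀ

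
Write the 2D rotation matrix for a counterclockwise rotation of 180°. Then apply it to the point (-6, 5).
R = [[-1, 0], [0, -1]]; R·(-6, 5) = (6, -5)

Rotation matrix formula: R(θ) = [[cos θ, -sin θ], [sin θ, cos θ]]
For θ = 180°:
cos(180°) = -1
sin(180°) = 0
R = [[-1, 0], [0, -1]]
Apply to (-6, 5): [-1·-6 + (0)·5, 0·-6 + -1·5] = (6, -5)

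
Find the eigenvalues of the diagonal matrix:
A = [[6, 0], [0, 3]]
λ₁ = 6, λ₂ = 3

The characteristic polynomial of A is det(A - λI) = (6 - λ)(3 - λ) = 0.
The roots are λ = 6 and λ = 3, so the eigenvalues are the diagonal entries.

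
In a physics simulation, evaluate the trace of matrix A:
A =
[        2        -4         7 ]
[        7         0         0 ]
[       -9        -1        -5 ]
tr(A) = 2 + 0 - 5 = -3

The trace of a square matrix is the sum of its diagonal entries.
Diagonal entries of A: A[0][0] = 2, A[1][1] = 0, A[2][2] = -5.
tr(A) = 2 + 0 - 5 = -3.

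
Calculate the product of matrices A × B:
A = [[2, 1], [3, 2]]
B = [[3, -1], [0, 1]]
[[6, -1], [9, -1]]

Matrix multiplication:
C[0][0] = 2×3 + 1×0 = 6
C[0][1] = 2×-1 + 1×1 = -1
C[1][0] = 3×3 + 2×0 = 9
C[1][1] = 3×-1 + 2×1 = -1
Result: [[6, -1], [9, -1]]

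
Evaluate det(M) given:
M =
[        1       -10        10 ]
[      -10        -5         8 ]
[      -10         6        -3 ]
det(M) = -33

Expand along row 0 (cofactor expansion): det(M) = a*(e*i - f*h) - b*(d*i - f*g) + c*(d*h - e*g), where the 3×3 is [[a, b, c], [d, e, f], [g, h, i]].
Minor M_00 = (-5)*(-3) - (8)*(6) = 15 - 48 = -33.
Minor M_01 = (-10)*(-3) - (8)*(-10) = 30 + 80 = 110.
Minor M_02 = (-10)*(6) - (-5)*(-10) = -60 - 50 = -110.
det(M) = (1)*(-33) - (-10)*(110) + (10)*(-110) = -33 + 1100 - 1100 = -33.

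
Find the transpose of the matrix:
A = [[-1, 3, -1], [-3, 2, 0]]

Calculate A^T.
[[-1, -3], [3, 2], [-1, 0]]

The transpose sends entry (i,j) to (j,i); rows become columns.
Row 0 of A: [-1, 3, -1] -> column 0 of A^T.
Row 1 of A: [-3, 2, 0] -> column 1 of A^T.
A^T = [[-1, -3], [3, 2], [-1, 0]]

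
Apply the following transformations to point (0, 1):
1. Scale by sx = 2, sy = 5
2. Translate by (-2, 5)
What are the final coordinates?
(-2, 10)

Step 1: Scale (0, 1) by (sx, sy) = (2, 5) → (0, 5)
Step 2: Translate by (-2, 5) → (-2, 10)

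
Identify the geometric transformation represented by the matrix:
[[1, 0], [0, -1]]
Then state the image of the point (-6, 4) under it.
reflection across the x-axis; image of (-6, 4) is (-6, -4)

This is a symmetric orthogonal matrix with determinant -1, which characterizes a reflection in ℝ².
The matrix [[1, 0], [0, -1]] represents: reflection across the x-axis.
Applying it to (-6, 4): [1·-6 + 0·4, 0·-6 + -1·4] = (-6, -4).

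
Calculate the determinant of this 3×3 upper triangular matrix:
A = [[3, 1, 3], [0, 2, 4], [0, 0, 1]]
6

The determinant of a triangular matrix is the product of its diagonal entries (the off-diagonal entries above the diagonal do not affect it).
det(A) = (3) * (2) * (1) = 6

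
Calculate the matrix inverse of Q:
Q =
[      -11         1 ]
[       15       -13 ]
det(Q) = 128
Q⁻¹ =
[  -13/128    -1/128 ]
[  -15/128   -11/128 ]

For a 2×2 matrix Q = [[a, b], [c, d]] with det(Q) ≠ 0, Q⁻¹ = (1/det(Q)) * [[d, -b], [-c, a]].
det(Q) = (-11)*(-13) - (1)*(15) = 143 - 15 = 128.
Q⁻¹ = (1/128) * [[-13, -1], [-15, -11]].
Dividing each entry by 128 and reducing:
Q⁻¹ =
[  -13/128    -1/128 ]
[  -15/128   -11/128 ]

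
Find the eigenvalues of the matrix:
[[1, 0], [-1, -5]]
λ = -5 and λ = 1

Characteristic equation: det(A - λI) = 0
λ² - (trace)λ + (det) = 0
λ² - (-4)λ + (-5) = 0
λ² + 4λ - 5 = 0
Solving: λ = -5, 1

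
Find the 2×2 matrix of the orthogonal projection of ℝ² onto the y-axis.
[[0, 0], [0, 1]]

The orthogonal projection onto the line spanned by a nonzero vector u = (a, b) has matrix P = (u uᵀ) / (uᵀ u) = (1/(a² + b²)) · [[a², ab], [ab, b²]].
Here u = (0, 1), so a² + b² = 0 + 1 = 1.
P = (1/1) · [[0, 0], [0, 1]] = [[0, 0], [0, 1]].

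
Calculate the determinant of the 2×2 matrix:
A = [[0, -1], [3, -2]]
3

For A = [[a, b], [c, d]], det(A) = a*d - b*c.
det(A) = (0)*(-2) - (-1)*(3) = 0 - -3 = 3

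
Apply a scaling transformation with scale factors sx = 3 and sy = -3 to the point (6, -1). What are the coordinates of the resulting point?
(18, 3)

Scaling matrix:
[[3, 0], [0, -3]]
Result: (6 × 3, -1 × -3) = (18, 3)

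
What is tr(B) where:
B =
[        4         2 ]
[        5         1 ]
tr(B) = 4 + 1 = 5

The trace of a square matrix is the sum of its diagonal entries.
Diagonal entries of B: B[0][0] = 4, B[1][1] = 1.
tr(B) = 4 + 1 = 5.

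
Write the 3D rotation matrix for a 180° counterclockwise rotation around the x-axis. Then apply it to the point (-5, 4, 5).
R = [[1, 0, 0], [0, -1, 0], [0, 0, -1]]; R·(-5, 4, 5) = (-5, -4, -5)

Rotation matrix for 180° around x-axis:
cos(180°) = -1, sin(180°) = 0
R = [[1, 0, 0], [0, -1, 0], [0, 0, -1]]
Apply to (-5, 4, 5): R·[-5, 4, 5]ᵀ = (-5, -4, -5)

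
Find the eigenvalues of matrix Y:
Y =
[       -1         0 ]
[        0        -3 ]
λ = -3, -1

Solve det(Y - λI) = 0. For a 2×2 matrix the characteristic equation is λ² - (trace)λ + det = 0.
trace(Y) = a + d = -1 - 3 = -4.
det(Y) = a*d - b*c = (-1)*(-3) - (0)*(0) = 3 - 0 = 3.
Characteristic equation: λ² - (-4)λ + (3) = 0.
Discriminant = (-4)² - 4*(3) = 16 - 12 = 4.
λ = (-4 ± √4) / 2 = (-4 ± 2) / 2 = -3, -1.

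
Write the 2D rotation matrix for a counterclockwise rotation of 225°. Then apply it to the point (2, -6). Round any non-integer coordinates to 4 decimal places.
R = [[-√2/2, √2/2], [-√2/2, -√2/2]]; R·(2, -6) = (-5.6569, 2.8284)

Rotation matrix formula: R(θ) = [[cos θ, -sin θ], [sin θ, cos θ]]
For θ = 225°:
cos(225°) = -√2/2
sin(225°) = -√2/2
R = [[-√2/2, √2/2], [-√2/2, -√2/2]]
Apply to (2, -6): [-√2/2·2 + (√2/2)·-6, -√2/2·2 + -√2/2·-6] = (-5.6569, 2.8284)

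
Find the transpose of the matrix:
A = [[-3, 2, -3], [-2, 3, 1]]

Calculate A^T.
[[-3, -2], [2, 3], [-3, 1]]

The transpose sends entry (i,j) to (j,i); rows become columns.
Row 0 of A: [-3, 2, -3] -> column 0 of A^T.
Row 1 of A: [-2, 3, 1] -> column 1 of A^T.
A^T = [[-3, -2], [2, 3], [-3, 1]]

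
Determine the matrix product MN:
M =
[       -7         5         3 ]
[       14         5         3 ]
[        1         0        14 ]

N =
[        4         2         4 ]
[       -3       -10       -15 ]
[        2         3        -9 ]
MN =
[      -37       -55      -130 ]
[       47       -13       -46 ]
[       32        44      -122 ]

Matrix multiplication: (MN)[i][j] = sum over k of M[i][k] * N[k][j].
  (MN)[0][0] = (-7)*(4) + (5)*(-3) + (3)*(2) = -37
  (MN)[0][1] = (-7)*(2) + (5)*(-10) + (3)*(3) = -55
  (MN)[0][2] = (-7)*(4) + (5)*(-15) + (3)*(-9) = -130
  (MN)[1][0] = (14)*(4) + (5)*(-3) + (3)*(2) = 47
  (MN)[1][1] = (14)*(2) + (5)*(-10) + (3)*(3) = -13
  (MN)[1][2] = (14)*(4) + (5)*(-15) + (3)*(-9) = -46
  (MN)[2][0] = (1)*(4) + (0)*(-3) + (14)*(2) = 32
  (MN)[2][1] = (1)*(2) + (0)*(-10) + (14)*(3) = 44
  (MN)[2][2] = (1)*(4) + (0)*(-15) + (14)*(-9) = -122
MN =
[      -37       -55      -130 ]
[       47       -13       -46 ]
[       32        44      -122 ]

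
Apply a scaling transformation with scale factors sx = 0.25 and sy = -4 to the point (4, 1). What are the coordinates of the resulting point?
(1.0, -4)

Scaling matrix:
[[0.25, 0], [0, -4]]
Result: (4 × 0.25, 1 × -4) = (1.0, -4)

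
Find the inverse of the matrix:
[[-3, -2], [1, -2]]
[[-1/4, 1/4], [-1/8, -3/8]]

For [[a,b],[c,d]], inverse = (1/det)·[[d,-b],[-c,a]]
det = -3·-2 - -2·1 = 8
Inverse = (1/8)·[[-2, 2], [-1, -3]]
        = [[-1/4, 1/4], [-1/8, -3/8]]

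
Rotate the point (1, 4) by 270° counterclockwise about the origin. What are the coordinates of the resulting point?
(4, -1)

Rotation matrix R(θ) = [[cos θ, -sin θ], [sin θ, cos θ]]; for θ = 270°:
R = [[0, 1], [-1, 0]]
Result: R × [1, 4]ᵀ = [0·1 + (1)·4, -1·1 + (0)·4]ᵀ = (4, -1)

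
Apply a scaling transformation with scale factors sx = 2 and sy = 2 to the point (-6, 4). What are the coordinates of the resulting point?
(-12, 8)

Scaling matrix:
[[2, 0], [0, 2]]
Result: (-6 × 2, 4 × 2) = (-12, 8)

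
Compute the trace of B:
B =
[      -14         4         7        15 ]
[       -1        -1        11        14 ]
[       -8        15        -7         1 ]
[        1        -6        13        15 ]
tr(B) = -14 - 1 - 7 + 15 = -7

The trace of a square matrix is the sum of its diagonal entries.
Diagonal entries of B: B[0][0] = -14, B[1][1] = -1, B[2][2] = -7, B[3][3] = 15.
tr(B) = -14 - 1 - 7 + 15 = -7.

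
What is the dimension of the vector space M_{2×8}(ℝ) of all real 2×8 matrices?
Dimension = 16

A real 2×8 matrix is determined by its 2·8 = 16 independent entries.
A standard basis is {E_ij : 1 ≤ i ≤ 2, 1 ≤ j ≤ 8}, where E_ij has a 1 in position (i, j) and 0 elsewhere — there are 16 such matrices, and they are linearly independent and span M_{2×8}(ℝ).
Therefore dim(M_{2×8}(ℝ)) = 16.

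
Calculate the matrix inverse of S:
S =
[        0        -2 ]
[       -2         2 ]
det(S) = -4
S⁻¹ =
[     -1/2      -1/2 ]
[     -1/2         0 ]

For a 2×2 matrix S = [[a, b], [c, d]] with det(S) ≠ 0, S⁻¹ = (1/det(S)) * [[d, -b], [-c, a]].
det(S) = (0)*(2) - (-2)*(-2) = 0 - 4 = -4.
S⁻¹ = (1/-4) * [[2, 2], [2, 0]].
Dividing each entry by -4 and reducing:
S⁻¹ =
[     -1/2      -1/2 ]
[     -1/2         0 ]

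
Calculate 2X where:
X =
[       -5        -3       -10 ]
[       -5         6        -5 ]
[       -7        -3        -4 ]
2X =
[      -10        -6       -20 ]
[      -10        12       -10 ]
[      -14        -6        -8 ]

Scalar multiplication is elementwise: (2X)[i][j] = 2 * X[i][j].
  (2X)[0][0] = 2 * (-5) = -10
  (2X)[0][1] = 2 * (-3) = -6
  (2X)[0][2] = 2 * (-10) = -20
  (2X)[1][0] = 2 * (-5) = -10
  (2X)[1][1] = 2 * (6) = 12
  (2X)[1][2] = 2 * (-5) = -10
  (2X)[2][0] = 2 * (-7) = -14
  (2X)[2][1] = 2 * (-3) = -6
  (2X)[2][2] = 2 * (-4) = -8
2X =
[      -10        -6       -20 ]
[      -10        12       -10 ]
[      -14        -6        -8 ]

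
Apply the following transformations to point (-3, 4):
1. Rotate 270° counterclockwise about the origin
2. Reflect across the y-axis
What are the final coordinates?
(-4, 3)

Step 1: Rotate 270° → (4, 3)
Step 2: Reflect across the y-axis → (-4, 3)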